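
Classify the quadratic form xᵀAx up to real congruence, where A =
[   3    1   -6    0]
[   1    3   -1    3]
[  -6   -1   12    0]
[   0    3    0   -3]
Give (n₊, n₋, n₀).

Answer: (2, 2, 0)

Derivation:
step 0: pivot 3 → sign +
step 1: pivot 8/3 → sign +
step 2: pivot -3/8 → sign −
step 3: pivot -3 → sign −
signature = (2, 2, 0)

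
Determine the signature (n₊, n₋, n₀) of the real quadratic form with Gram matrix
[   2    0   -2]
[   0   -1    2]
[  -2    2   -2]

Answer: (1, 1, 1)

Derivation:
step 0: pivot 2 → sign +
step 1: pivot -1 → sign −
step 2: row/col 2 already zero → sign 0
signature = (1, 1, 1)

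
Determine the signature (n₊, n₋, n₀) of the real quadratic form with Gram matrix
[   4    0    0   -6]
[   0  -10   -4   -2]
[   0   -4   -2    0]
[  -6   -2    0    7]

step 0: pivot 4 → sign +
step 1: pivot -10 → sign −
step 2: pivot -2/5 → sign −
step 3: row/col 3 already zero → sign 0
signature = (1, 2, 1)

Answer: (1, 2, 1)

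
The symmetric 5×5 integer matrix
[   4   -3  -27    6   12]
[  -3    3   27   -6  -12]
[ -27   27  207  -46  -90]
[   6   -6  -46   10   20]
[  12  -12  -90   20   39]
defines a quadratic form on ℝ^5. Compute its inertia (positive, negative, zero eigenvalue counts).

step 0: pivot 4 → sign +
step 1: pivot 3/4 → sign +
step 2: pivot -36 → sign −
step 3: pivot -2/9 → sign −
step 4: row/col 4 already zero → sign 0
signature = (2, 2, 1)

Answer: (2, 2, 1)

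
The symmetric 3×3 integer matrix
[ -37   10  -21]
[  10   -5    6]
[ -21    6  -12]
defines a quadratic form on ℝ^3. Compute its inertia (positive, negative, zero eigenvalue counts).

Answer: (0, 3, 0)

Derivation:
step 0: pivot -37 → sign −
step 1: pivot -85/37 → sign −
step 2: pivot -3/85 → sign −
signature = (0, 3, 0)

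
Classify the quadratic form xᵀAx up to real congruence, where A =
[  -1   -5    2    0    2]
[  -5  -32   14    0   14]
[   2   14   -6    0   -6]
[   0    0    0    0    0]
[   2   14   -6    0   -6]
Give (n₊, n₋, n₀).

Answer: (1, 2, 2)

Derivation:
step 0: pivot -1 → sign −
step 1: pivot -7 → sign −
step 2: pivot 2/7 → sign +
step 3: row/col 3 already zero → sign 0
step 4: row/col 4 already zero → sign 0
signature = (1, 2, 2)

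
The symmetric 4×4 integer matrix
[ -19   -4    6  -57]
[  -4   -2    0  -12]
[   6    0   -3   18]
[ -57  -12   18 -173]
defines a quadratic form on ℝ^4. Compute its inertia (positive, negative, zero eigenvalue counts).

step 0: pivot -19 → sign −
step 1: pivot -22/19 → sign −
step 2: pivot 3/11 → sign +
step 3: pivot -2 → sign −
signature = (1, 3, 0)

Answer: (1, 3, 0)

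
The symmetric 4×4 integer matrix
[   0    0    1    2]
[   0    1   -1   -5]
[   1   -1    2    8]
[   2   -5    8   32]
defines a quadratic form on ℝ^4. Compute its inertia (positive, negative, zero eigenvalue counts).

Answer: (2, 2, 0)

Derivation:
step 0: pivot 1 → sign +
step 1: pivot 1 → sign +
step 2: pivot -1 → sign −
step 3: pivot -1 → sign −
signature = (2, 2, 0)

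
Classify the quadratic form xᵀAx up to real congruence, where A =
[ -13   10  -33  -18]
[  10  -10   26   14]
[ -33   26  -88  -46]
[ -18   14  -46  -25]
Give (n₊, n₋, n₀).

Answer: (0, 4, 0)

Derivation:
step 0: pivot -13 → sign −
step 1: pivot -30/13 → sign −
step 2: pivot -61/15 → sign −
step 3: pivot -3/61 → sign −
signature = (0, 4, 0)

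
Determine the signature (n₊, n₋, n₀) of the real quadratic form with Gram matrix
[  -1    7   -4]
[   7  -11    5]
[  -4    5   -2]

Answer: (2, 1, 0)

Derivation:
step 0: pivot -1 → sign −
step 1: pivot 38 → sign +
step 2: pivot 3/38 → sign +
signature = (2, 1, 0)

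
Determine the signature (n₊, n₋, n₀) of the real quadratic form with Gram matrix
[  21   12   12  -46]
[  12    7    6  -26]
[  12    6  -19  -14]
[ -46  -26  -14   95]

Answer: (2, 2, 0)

Derivation:
step 0: pivot 21 → sign +
step 1: pivot 1/7 → sign +
step 2: pivot -31 → sign −
step 3: pivot -1/93 → sign −
signature = (2, 2, 0)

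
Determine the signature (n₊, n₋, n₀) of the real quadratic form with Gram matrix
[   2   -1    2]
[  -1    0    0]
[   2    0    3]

step 0: pivot 2 → sign +
step 1: pivot -1/2 → sign −
step 2: pivot 3 → sign +
signature = (2, 1, 0)

Answer: (2, 1, 0)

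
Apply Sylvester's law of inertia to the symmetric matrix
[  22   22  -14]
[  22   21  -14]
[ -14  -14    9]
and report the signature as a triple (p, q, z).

step 0: pivot 22 → sign +
step 1: pivot -1 → sign −
step 2: pivot 1/11 → sign +
signature = (2, 1, 0)

Answer: (2, 1, 0)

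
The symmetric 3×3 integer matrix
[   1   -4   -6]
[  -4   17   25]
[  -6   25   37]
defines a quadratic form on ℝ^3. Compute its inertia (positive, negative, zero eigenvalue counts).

Answer: (2, 0, 1)

Derivation:
step 0: pivot 1 → sign +
step 1: pivot 1 → sign +
step 2: row/col 2 already zero → sign 0
signature = (2, 0, 1)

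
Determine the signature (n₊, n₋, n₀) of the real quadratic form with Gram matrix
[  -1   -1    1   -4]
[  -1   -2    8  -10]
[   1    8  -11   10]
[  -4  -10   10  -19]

Answer: (1, 3, 0)

Derivation:
step 0: pivot -1 → sign −
step 1: pivot -1 → sign −
step 2: pivot 39 → sign +
step 3: pivot -3/13 → sign −
signature = (1, 3, 0)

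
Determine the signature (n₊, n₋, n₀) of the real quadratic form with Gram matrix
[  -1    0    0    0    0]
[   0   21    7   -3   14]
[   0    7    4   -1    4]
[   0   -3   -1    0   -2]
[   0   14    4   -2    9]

Answer: (2, 3, 0)

Derivation:
step 0: pivot -1 → sign −
step 1: pivot 21 → sign +
step 2: pivot 5/3 → sign +
step 3: pivot -3/7 → sign −
step 4: pivot -3/5 → sign −
signature = (2, 3, 0)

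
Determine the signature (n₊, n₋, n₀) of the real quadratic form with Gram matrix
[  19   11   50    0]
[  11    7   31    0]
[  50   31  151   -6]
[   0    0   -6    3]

Answer: (4, 0, 0)

Derivation:
step 0: pivot 19 → sign +
step 1: pivot 12/19 → sign +
step 2: pivot 51/4 → sign +
step 3: pivot 3/17 → sign +
signature = (4, 0, 0)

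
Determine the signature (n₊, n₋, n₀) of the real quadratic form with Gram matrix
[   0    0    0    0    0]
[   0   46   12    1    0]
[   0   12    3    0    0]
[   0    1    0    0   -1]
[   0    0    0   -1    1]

step 0: pivot 46 → sign +
step 1: pivot -3/23 → sign −
step 2: pivot 1/2 → sign +
step 3: pivot -1 → sign −
step 4: row/col 4 already zero → sign 0
signature = (2, 2, 1)

Answer: (2, 2, 1)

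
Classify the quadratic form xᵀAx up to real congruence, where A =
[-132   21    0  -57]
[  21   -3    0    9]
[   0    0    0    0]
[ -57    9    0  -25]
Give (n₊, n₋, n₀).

Answer: (1, 2, 1)

Derivation:
step 0: pivot -132 → sign −
step 1: pivot 15/44 → sign +
step 2: pivot -2/5 → sign −
step 3: row/col 3 already zero → sign 0
signature = (1, 2, 1)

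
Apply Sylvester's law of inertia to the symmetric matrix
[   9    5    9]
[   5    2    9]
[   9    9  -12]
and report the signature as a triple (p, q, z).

Answer: (1, 2, 0)

Derivation:
step 0: pivot 9 → sign +
step 1: pivot -7/9 → sign −
step 2: pivot -3/7 → sign −
signature = (1, 2, 0)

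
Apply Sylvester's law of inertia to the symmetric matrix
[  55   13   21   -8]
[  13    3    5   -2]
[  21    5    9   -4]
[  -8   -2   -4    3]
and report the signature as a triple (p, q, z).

step 0: pivot 55 → sign +
step 1: pivot -4/55 → sign −
step 2: pivot 1 → sign +
step 3: pivot 1 → sign +
signature = (3, 1, 0)

Answer: (3, 1, 0)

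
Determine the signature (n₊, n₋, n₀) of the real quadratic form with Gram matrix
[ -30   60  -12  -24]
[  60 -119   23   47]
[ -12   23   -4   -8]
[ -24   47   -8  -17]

step 0: pivot -30 → sign −
step 1: pivot 1 → sign +
step 2: pivot -1/5 → sign −
step 3: pivot 3 → sign +
signature = (2, 2, 0)

Answer: (2, 2, 0)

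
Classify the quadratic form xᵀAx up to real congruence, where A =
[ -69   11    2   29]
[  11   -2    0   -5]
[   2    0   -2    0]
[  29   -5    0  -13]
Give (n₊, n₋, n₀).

Answer: (0, 4, 0)

Derivation:
step 0: pivot -69 → sign −
step 1: pivot -17/69 → sign −
step 2: pivot -26/17 → sign −
step 3: pivot -2/13 → sign −
signature = (0, 4, 0)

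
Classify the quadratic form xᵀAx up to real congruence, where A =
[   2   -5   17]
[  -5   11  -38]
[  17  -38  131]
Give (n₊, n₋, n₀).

Answer: (1, 1, 1)

Derivation:
step 0: pivot 2 → sign +
step 1: pivot -3/2 → sign −
step 2: row/col 2 already zero → sign 0
signature = (1, 1, 1)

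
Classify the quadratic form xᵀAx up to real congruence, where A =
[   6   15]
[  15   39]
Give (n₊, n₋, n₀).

step 0: pivot 6 → sign +
step 1: pivot 3/2 → sign +
signature = (2, 0, 0)

Answer: (2, 0, 0)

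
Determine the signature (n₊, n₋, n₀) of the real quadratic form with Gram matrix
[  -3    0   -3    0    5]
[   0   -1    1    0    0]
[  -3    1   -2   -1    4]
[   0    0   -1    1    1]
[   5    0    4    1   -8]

step 0: pivot -3 → sign −
step 1: pivot -1 → sign −
step 2: pivot 2 → sign +
step 3: pivot 1/2 → sign +
step 4: pivot -2/3 → sign −
signature = (2, 3, 0)

Answer: (2, 3, 0)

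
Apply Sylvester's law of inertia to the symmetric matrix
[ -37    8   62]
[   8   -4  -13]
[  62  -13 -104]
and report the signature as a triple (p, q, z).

Answer: (0, 3, 0)

Derivation:
step 0: pivot -37 → sign −
step 1: pivot -84/37 → sign −
step 2: pivot -1/28 → sign −
signature = (0, 3, 0)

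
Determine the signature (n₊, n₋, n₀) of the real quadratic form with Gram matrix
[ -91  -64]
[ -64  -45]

Answer: (1, 1, 0)

Derivation:
step 0: pivot -91 → sign −
step 1: pivot 1/91 → sign +
signature = (1, 1, 0)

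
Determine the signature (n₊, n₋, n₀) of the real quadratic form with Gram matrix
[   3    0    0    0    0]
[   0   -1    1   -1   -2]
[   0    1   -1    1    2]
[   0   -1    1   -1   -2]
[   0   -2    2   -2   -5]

Answer: (1, 2, 2)

Derivation:
step 0: pivot 3 → sign +
step 1: pivot -1 → sign −
step 2: pivot -1 → sign −
step 3: row/col 3 already zero → sign 0
step 4: row/col 4 already zero → sign 0
signature = (1, 2, 2)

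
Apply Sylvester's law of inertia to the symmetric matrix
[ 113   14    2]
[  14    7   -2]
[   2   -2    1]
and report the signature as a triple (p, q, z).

Answer: (3, 0, 0)

Derivation:
step 0: pivot 113 → sign +
step 1: pivot 595/113 → sign +
step 2: pivot 3/595 → sign +
signature = (3, 0, 0)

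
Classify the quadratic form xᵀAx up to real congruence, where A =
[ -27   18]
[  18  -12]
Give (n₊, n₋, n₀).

Answer: (0, 1, 1)

Derivation:
step 0: pivot -27 → sign −
step 1: row/col 1 already zero → sign 0
signature = (0, 1, 1)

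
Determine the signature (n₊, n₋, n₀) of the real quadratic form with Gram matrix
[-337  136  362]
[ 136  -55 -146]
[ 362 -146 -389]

Answer: (0, 3, 0)

Derivation:
step 0: pivot -337 → sign −
step 1: pivot -39/337 → sign −
step 2: pivot -1/13 → sign −
signature = (0, 3, 0)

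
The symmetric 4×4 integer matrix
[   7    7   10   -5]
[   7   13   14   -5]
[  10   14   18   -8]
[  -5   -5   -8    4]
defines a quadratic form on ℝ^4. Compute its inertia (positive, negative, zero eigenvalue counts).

step 0: pivot 7 → sign +
step 1: pivot 6 → sign +
step 2: pivot 22/21 → sign +
step 3: pivot -3/11 → sign −
signature = (3, 1, 0)

Answer: (3, 1, 0)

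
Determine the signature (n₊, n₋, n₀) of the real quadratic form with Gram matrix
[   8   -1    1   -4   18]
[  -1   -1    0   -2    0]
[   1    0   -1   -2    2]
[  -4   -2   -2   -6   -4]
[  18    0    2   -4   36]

Answer: (2, 2, 1)

Derivation:
step 0: pivot 8 → sign +
step 1: pivot -9/8 → sign −
step 2: pivot -10/9 → sign −
step 3: pivot 2/5 → sign +
step 4: row/col 4 already zero → sign 0
signature = (2, 2, 1)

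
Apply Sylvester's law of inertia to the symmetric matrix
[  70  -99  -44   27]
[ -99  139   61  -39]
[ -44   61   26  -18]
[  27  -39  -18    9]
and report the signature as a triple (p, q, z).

step 0: pivot 70 → sign +
step 1: pivot -71/70 → sign −
step 2: pivot -12/71 → sign −
step 3: pivot -3/4 → sign −
signature = (1, 3, 0)

Answer: (1, 3, 0)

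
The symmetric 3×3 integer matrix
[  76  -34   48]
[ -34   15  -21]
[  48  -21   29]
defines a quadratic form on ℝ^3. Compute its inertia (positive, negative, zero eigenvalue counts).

Answer: (1, 2, 0)

Derivation:
step 0: pivot 76 → sign +
step 1: pivot -4/19 → sign −
step 2: pivot -1/4 → sign −
signature = (1, 2, 0)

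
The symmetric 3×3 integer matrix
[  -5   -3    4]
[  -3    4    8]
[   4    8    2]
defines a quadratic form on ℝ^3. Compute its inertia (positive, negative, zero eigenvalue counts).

Answer: (1, 2, 0)

Derivation:
step 0: pivot -5 → sign −
step 1: pivot 29/5 → sign +
step 2: pivot -6/29 → sign −
signature = (1, 2, 0)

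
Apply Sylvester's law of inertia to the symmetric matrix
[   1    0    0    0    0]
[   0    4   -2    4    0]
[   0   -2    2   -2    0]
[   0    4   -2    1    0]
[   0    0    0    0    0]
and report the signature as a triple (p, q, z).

Answer: (3, 1, 1)

Derivation:
step 0: pivot 1 → sign +
step 1: pivot 4 → sign +
step 2: pivot 1 → sign +
step 3: pivot -3 → sign −
step 4: row/col 4 already zero → sign 0
signature = (3, 1, 1)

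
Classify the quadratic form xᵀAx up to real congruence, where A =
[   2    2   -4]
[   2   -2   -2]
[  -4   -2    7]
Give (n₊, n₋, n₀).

Answer: (1, 1, 1)

Derivation:
step 0: pivot 2 → sign +
step 1: pivot -4 → sign −
step 2: row/col 2 already zero → sign 0
signature = (1, 1, 1)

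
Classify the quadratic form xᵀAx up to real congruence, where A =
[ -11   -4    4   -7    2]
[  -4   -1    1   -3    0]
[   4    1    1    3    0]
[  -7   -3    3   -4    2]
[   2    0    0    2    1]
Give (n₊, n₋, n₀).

step 0: pivot -11 → sign −
step 1: pivot 5/11 → sign +
step 2: pivot 2 → sign +
step 3: pivot 1/5 → sign +
step 4: row/col 4 already zero → sign 0
signature = (3, 1, 1)

Answer: (3, 1, 1)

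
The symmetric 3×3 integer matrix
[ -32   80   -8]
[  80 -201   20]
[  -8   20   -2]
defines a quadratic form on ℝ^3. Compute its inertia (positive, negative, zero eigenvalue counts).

Answer: (0, 2, 1)

Derivation:
step 0: pivot -32 → sign −
step 1: pivot -1 → sign −
step 2: row/col 2 already zero → sign 0
signature = (0, 2, 1)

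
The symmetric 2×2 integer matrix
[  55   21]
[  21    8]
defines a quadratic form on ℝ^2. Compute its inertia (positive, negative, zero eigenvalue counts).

Answer: (1, 1, 0)

Derivation:
step 0: pivot 55 → sign +
step 1: pivot -1/55 → sign −
signature = (1, 1, 0)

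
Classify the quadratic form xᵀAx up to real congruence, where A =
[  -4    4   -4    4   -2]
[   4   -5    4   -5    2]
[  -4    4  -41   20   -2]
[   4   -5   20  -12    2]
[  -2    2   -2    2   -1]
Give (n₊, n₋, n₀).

Answer: (0, 4, 1)

Derivation:
step 0: pivot -4 → sign −
step 1: pivot -1 → sign −
step 2: pivot -37 → sign −
step 3: pivot -3/37 → sign −
step 4: row/col 4 already zero → sign 0
signature = (0, 4, 1)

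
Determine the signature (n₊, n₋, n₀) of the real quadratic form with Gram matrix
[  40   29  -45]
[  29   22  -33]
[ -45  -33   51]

step 0: pivot 40 → sign +
step 1: pivot 39/40 → sign +
step 2: pivot 3/13 → sign +
signature = (3, 0, 0)

Answer: (3, 0, 0)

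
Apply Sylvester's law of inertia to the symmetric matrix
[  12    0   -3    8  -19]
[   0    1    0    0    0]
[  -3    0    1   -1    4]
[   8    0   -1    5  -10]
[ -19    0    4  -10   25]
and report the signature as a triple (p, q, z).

Answer: (4, 1, 0)

Derivation:
step 0: pivot 12 → sign +
step 1: pivot 1 → sign +
step 2: pivot 1/4 → sign +
step 3: pivot -13/3 → sign −
step 4: pivot 1/13 → sign +
signature = (4, 1, 0)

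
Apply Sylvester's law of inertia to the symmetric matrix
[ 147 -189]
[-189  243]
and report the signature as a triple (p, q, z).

Answer: (1, 0, 1)

Derivation:
step 0: pivot 147 → sign +
step 1: row/col 1 already zero → sign 0
signature = (1, 0, 1)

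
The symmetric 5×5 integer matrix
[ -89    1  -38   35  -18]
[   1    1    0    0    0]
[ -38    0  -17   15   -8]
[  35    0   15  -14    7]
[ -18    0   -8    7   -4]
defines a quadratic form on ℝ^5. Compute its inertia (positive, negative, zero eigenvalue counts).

step 0: pivot -89 → sign −
step 1: pivot 90/89 → sign +
step 2: pivot -43/45 → sign −
step 3: pivot -29/86 → sign −
step 4: pivot -6/29 → sign −
signature = (1, 4, 0)

Answer: (1, 4, 0)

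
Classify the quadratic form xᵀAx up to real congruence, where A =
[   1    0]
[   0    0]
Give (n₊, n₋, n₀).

step 0: pivot 1 → sign +
step 1: row/col 1 already zero → sign 0
signature = (1, 0, 1)

Answer: (1, 0, 1)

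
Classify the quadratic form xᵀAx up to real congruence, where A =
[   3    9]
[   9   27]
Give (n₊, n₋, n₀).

Answer: (1, 0, 1)

Derivation:
step 0: pivot 3 → sign +
step 1: row/col 1 already zero → sign 0
signature = (1, 0, 1)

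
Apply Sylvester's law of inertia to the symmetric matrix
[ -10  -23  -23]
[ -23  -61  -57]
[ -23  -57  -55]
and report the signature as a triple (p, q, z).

Answer: (0, 3, 0)

Derivation:
step 0: pivot -10 → sign −
step 1: pivot -81/10 → sign −
step 2: pivot -2/81 → sign −
signature = (0, 3, 0)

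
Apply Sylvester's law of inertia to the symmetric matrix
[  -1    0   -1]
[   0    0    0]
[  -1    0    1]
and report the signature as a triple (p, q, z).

Answer: (1, 1, 1)

Derivation:
step 0: pivot -1 → sign −
step 1: pivot 2 → sign +
step 2: row/col 2 already zero → sign 0
signature = (1, 1, 1)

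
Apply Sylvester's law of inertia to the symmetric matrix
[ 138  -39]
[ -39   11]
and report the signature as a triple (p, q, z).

step 0: pivot 138 → sign +
step 1: pivot -1/46 → sign −
signature = (1, 1, 0)

Answer: (1, 1, 0)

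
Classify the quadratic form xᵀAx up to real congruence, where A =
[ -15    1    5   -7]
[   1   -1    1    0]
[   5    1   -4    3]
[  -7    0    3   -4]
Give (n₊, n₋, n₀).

Answer: (0, 4, 0)

Derivation:
step 0: pivot -15 → sign −
step 1: pivot -14/15 → sign −
step 2: pivot -3/7 → sign −
step 3: pivot -1/2 → sign −
signature = (0, 4, 0)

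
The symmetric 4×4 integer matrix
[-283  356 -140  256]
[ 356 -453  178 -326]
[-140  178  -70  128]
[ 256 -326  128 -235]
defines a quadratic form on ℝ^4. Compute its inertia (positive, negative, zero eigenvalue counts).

Answer: (0, 4, 0)

Derivation:
step 0: pivot -283 → sign −
step 1: pivot -1463/283 → sign −
step 2: pivot -78/1463 → sign −
step 3: pivot -3/13 → sign −
signature = (0, 4, 0)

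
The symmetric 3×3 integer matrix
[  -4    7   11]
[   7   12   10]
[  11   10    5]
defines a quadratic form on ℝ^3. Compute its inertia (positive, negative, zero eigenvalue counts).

step 0: pivot -4 → sign −
step 1: pivot 97/4 → sign +
step 2: pivot -3/97 → sign −
signature = (1, 2, 0)

Answer: (1, 2, 0)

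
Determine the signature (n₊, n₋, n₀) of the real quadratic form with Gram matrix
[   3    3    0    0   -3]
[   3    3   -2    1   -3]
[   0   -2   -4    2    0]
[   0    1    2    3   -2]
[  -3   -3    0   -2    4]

step 0: pivot 3 → sign +
step 1: pivot -4 → sign −
step 2: pivot 1 → sign +
step 3: pivot 4 → sign +
step 4: row/col 4 already zero → sign 0
signature = (3, 1, 1)

Answer: (3, 1, 1)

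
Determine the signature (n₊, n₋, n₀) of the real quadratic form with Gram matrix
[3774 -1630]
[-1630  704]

step 0: pivot 3774 → sign +
step 1: pivot -2/1887 → sign −
signature = (1, 1, 0)

Answer: (1, 1, 0)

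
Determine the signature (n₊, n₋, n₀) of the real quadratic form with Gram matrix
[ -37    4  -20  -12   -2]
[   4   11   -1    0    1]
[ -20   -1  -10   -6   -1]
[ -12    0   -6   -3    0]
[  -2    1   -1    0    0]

step 0: pivot -37 → sign −
step 1: pivot 423/37 → sign +
step 2: pivot -3/47 → sign −
step 3: pivot 1 → sign +
step 4: pivot -1/3 → sign −
signature = (2, 3, 0)

Answer: (2, 3, 0)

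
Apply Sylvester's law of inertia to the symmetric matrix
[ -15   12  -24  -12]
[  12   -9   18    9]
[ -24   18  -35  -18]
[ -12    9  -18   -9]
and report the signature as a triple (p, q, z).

step 0: pivot -15 → sign −
step 1: pivot 3/5 → sign +
step 2: pivot 1 → sign +
step 3: row/col 3 already zero → sign 0
signature = (2, 1, 1)

Answer: (2, 1, 1)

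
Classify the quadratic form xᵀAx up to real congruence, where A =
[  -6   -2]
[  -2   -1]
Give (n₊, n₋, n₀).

Answer: (0, 2, 0)

Derivation:
step 0: pivot -6 → sign −
step 1: pivot -1/3 → sign −
signature = (0, 2, 0)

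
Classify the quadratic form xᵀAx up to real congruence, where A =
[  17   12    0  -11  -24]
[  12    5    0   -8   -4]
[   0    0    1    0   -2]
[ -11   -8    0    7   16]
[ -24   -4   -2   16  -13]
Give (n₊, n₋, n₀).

Answer: (2, 3, 0)

Derivation:
step 0: pivot 17 → sign +
step 1: pivot -59/17 → sign −
step 2: pivot 1 → sign +
step 3: pivot -6/59 → sign −
step 4: pivot -1 → sign −
signature = (2, 3, 0)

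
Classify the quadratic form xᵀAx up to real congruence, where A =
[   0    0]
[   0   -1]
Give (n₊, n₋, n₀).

step 0: pivot -1 → sign −
step 1: row/col 1 already zero → sign 0
signature = (0, 1, 1)

Answer: (0, 1, 1)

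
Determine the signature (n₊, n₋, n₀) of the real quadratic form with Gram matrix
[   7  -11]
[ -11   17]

Answer: (1, 1, 0)

Derivation:
step 0: pivot 7 → sign +
step 1: pivot -2/7 → sign −
signature = (1, 1, 0)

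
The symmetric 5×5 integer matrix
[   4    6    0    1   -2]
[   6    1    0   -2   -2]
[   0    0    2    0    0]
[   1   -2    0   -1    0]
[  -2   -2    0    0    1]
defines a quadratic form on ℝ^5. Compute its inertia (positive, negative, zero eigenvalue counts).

Answer: (4, 1, 0)

Derivation:
step 0: pivot 4 → sign +
step 1: pivot -8 → sign −
step 2: pivot 2 → sign +
step 3: pivot 9/32 → sign +
step 4: pivot 1/9 → sign +
signature = (4, 1, 0)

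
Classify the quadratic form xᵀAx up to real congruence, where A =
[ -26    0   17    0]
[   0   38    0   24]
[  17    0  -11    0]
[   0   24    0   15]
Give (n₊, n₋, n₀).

Answer: (2, 2, 0)

Derivation:
step 0: pivot -26 → sign −
step 1: pivot 38 → sign +
step 2: pivot 3/26 → sign +
step 3: pivot -3/19 → sign −
signature = (2, 2, 0)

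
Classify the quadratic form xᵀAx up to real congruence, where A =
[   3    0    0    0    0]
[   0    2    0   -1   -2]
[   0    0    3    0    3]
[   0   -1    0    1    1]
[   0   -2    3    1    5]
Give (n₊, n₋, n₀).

Answer: (4, 0, 1)

Derivation:
step 0: pivot 3 → sign +
step 1: pivot 2 → sign +
step 2: pivot 3 → sign +
step 3: pivot 1/2 → sign +
step 4: row/col 4 already zero → sign 0
signature = (4, 0, 1)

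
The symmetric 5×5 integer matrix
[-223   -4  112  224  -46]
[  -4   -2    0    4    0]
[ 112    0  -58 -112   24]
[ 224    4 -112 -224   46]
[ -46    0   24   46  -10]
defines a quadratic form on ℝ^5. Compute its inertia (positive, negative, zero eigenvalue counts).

step 0: pivot -223 → sign −
step 1: pivot -430/223 → sign −
step 2: pivot 74/215 → sign +
step 3: pivot 8/37 → sign +
step 4: pivot -1/2 → sign −
signature = (2, 3, 0)

Answer: (2, 3, 0)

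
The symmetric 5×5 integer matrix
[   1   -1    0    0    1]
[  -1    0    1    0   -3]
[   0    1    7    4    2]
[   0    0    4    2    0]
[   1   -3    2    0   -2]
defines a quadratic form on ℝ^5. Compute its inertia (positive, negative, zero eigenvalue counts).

step 0: pivot 1 → sign +
step 1: pivot -1 → sign −
step 2: pivot 8 → sign +
step 3: pivot 1 → sign +
step 4: row/col 4 already zero → sign 0
signature = (3, 1, 1)

Answer: (3, 1, 1)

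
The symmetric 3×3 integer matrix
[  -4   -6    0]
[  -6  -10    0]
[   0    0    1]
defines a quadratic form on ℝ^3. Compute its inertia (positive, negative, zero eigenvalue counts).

Answer: (1, 2, 0)

Derivation:
step 0: pivot -4 → sign −
step 1: pivot -1 → sign −
step 2: pivot 1 → sign +
signature = (1, 2, 0)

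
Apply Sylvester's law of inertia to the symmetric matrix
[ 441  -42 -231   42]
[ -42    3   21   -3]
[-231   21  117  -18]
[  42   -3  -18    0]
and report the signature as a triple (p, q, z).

Answer: (1, 2, 1)

Derivation:
step 0: pivot 441 → sign +
step 1: pivot -1 → sign −
step 2: pivot -3 → sign −
step 3: row/col 3 already zero → sign 0
signature = (1, 2, 1)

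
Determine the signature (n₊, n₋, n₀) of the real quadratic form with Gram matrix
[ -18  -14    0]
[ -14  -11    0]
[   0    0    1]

step 0: pivot -18 → sign −
step 1: pivot -1/9 → sign −
step 2: pivot 1 → sign +
signature = (1, 2, 0)

Answer: (1, 2, 0)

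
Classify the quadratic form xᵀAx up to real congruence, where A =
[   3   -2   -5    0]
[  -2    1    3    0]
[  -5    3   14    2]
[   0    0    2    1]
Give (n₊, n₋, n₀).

step 0: pivot 3 → sign +
step 1: pivot -1/3 → sign −
step 2: pivot 6 → sign +
step 3: pivot 1/3 → sign +
signature = (3, 1, 0)

Answer: (3, 1, 0)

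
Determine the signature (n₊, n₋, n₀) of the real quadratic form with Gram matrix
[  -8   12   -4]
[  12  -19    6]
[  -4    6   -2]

Answer: (0, 2, 1)

Derivation:
step 0: pivot -8 → sign −
step 1: pivot -1 → sign −
step 2: row/col 2 already zero → sign 0
signature = (0, 2, 1)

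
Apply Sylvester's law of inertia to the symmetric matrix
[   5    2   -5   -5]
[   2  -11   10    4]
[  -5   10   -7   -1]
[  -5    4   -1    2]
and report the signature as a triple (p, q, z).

Answer: (2, 1, 1)

Derivation:
step 0: pivot 5 → sign +
step 1: pivot -59/5 → sign −
step 2: pivot 12/59 → sign +
step 3: row/col 3 already zero → sign 0
signature = (2, 1, 1)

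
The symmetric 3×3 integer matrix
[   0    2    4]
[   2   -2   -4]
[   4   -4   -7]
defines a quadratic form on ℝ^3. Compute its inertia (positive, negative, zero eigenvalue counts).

step 0: pivot -2 → sign −
step 1: pivot 2 → sign +
step 2: pivot 1 → sign +
signature = (2, 1, 0)

Answer: (2, 1, 0)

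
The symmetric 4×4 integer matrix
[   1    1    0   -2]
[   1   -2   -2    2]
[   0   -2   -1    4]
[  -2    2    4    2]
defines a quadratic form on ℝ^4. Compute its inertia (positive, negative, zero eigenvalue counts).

Answer: (2, 2, 0)

Derivation:
step 0: pivot 1 → sign +
step 1: pivot -3 → sign −
step 2: pivot 1/3 → sign +
step 3: pivot -2 → sign −
signature = (2, 2, 0)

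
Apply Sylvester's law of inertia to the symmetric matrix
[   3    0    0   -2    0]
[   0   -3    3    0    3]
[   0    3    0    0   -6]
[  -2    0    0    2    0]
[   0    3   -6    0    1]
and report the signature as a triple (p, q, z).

step 0: pivot 3 → sign +
step 1: pivot -3 → sign −
step 2: pivot 3 → sign +
step 3: pivot 2/3 → sign +
step 4: pivot 1 → sign +
signature = (4, 1, 0)

Answer: (4, 1, 0)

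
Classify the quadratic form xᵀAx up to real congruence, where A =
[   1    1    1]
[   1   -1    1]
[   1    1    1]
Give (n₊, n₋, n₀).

step 0: pivot 1 → sign +
step 1: pivot -2 → sign −
step 2: row/col 2 already zero → sign 0
signature = (1, 1, 1)

Answer: (1, 1, 1)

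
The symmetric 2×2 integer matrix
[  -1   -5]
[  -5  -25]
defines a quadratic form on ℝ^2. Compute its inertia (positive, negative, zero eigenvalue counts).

step 0: pivot -1 → sign −
step 1: row/col 1 already zero → sign 0
signature = (0, 1, 1)

Answer: (0, 1, 1)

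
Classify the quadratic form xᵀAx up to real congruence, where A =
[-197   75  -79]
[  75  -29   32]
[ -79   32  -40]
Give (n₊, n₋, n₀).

step 0: pivot -197 → sign −
step 1: pivot -88/197 → sign −
step 2: pivot -3/88 → sign −
signature = (0, 3, 0)

Answer: (0, 3, 0)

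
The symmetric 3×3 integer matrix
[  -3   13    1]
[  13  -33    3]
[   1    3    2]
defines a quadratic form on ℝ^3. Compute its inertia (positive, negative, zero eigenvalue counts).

Answer: (2, 1, 0)

Derivation:
step 0: pivot -3 → sign −
step 1: pivot 70/3 → sign +
step 2: pivot 1/35 → sign +
signature = (2, 1, 0)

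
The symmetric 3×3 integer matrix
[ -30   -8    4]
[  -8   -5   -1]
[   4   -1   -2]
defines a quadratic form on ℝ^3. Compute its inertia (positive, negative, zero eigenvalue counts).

step 0: pivot -30 → sign −
step 1: pivot -43/15 → sign −
step 2: pivot 1/43 → sign +
signature = (1, 2, 0)

Answer: (1, 2, 0)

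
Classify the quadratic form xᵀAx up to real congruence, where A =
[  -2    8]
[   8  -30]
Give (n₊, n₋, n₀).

step 0: pivot -2 → sign −
step 1: pivot 2 → sign +
signature = (1, 1, 0)

Answer: (1, 1, 0)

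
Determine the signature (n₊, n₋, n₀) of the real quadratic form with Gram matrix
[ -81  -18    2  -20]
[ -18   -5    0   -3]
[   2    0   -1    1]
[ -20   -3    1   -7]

Answer: (1, 3, 0)

Derivation:
step 0: pivot -81 → sign −
step 1: pivot -1 → sign −
step 2: pivot -61/81 → sign −
step 3: pivot 3/61 → sign +
signature = (1, 3, 0)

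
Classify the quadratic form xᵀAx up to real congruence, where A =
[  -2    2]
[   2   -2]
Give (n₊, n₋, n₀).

Answer: (0, 1, 1)

Derivation:
step 0: pivot -2 → sign −
step 1: row/col 1 already zero → sign 0
signature = (0, 1, 1)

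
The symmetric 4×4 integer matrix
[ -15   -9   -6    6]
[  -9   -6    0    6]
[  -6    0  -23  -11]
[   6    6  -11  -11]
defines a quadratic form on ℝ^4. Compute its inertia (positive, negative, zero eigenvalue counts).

step 0: pivot -15 → sign −
step 1: pivot -3/5 → sign −
step 2: pivot 1 → sign +
step 3: row/col 3 already zero → sign 0
signature = (1, 2, 1)

Answer: (1, 2, 1)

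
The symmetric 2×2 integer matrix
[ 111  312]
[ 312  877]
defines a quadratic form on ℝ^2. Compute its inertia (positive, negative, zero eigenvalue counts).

Answer: (2, 0, 0)

Derivation:
step 0: pivot 111 → sign +
step 1: pivot 1/37 → sign +
signature = (2, 0, 0)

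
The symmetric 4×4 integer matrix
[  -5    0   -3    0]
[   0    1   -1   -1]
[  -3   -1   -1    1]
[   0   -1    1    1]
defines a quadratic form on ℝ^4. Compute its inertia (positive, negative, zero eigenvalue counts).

Answer: (1, 2, 1)

Derivation:
step 0: pivot -5 → sign −
step 1: pivot 1 → sign +
step 2: pivot -1/5 → sign −
step 3: row/col 3 already zero → sign 0
signature = (1, 2, 1)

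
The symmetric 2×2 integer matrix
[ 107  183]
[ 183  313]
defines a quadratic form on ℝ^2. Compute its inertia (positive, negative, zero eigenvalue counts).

Answer: (2, 0, 0)

Derivation:
step 0: pivot 107 → sign +
step 1: pivot 2/107 → sign +
signature = (2, 0, 0)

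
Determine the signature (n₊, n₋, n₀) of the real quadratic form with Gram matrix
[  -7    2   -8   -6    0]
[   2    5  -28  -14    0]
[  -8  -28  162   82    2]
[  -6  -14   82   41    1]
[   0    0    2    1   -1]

Answer: (3, 2, 0)

Derivation:
step 0: pivot -7 → sign −
step 1: pivot 39/7 → sign +
step 2: pivot 254/39 → sign +
step 3: pivot 1/127 → sign +
step 4: pivot -2 → sign −
signature = (3, 2, 0)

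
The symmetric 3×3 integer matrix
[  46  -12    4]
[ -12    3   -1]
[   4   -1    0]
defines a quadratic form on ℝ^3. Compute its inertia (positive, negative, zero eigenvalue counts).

step 0: pivot 46 → sign +
step 1: pivot -3/23 → sign −
step 2: pivot -1/3 → sign −
signature = (1, 2, 0)

Answer: (1, 2, 0)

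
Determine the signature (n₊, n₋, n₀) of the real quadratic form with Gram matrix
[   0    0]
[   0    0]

step 0: row/col 0 already zero → sign 0
step 1: row/col 1 already zero → sign 0
signature = (0, 0, 2)

Answer: (0, 0, 2)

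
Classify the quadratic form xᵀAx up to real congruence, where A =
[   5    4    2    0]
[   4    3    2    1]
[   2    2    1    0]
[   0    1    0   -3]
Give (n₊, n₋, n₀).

Answer: (2, 2, 0)

Derivation:
step 0: pivot 5 → sign +
step 1: pivot -1/5 → sign −
step 2: pivot 1 → sign +
step 3: pivot -2 → sign −
signature = (2, 2, 0)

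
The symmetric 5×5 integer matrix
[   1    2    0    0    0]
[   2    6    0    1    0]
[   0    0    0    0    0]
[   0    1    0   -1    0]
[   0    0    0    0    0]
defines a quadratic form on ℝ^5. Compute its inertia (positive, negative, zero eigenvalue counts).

Answer: (2, 1, 2)

Derivation:
step 0: pivot 1 → sign +
step 1: pivot 2 → sign +
step 2: pivot -3/2 → sign −
step 3: row/col 3 already zero → sign 0
step 4: row/col 4 already zero → sign 0
signature = (2, 1, 2)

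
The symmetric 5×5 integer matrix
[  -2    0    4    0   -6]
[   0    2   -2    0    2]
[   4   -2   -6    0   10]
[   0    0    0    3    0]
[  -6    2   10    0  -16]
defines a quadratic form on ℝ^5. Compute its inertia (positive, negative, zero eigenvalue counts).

step 0: pivot -2 → sign −
step 1: pivot 2 → sign +
step 2: pivot 3 → sign +
step 3: row/col 3 already zero → sign 0
step 4: row/col 4 already zero → sign 0
signature = (2, 1, 2)

Answer: (2, 1, 2)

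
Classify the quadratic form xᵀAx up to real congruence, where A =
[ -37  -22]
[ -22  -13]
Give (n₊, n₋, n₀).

step 0: pivot -37 → sign −
step 1: pivot 3/37 → sign +
signature = (1, 1, 0)

Answer: (1, 1, 0)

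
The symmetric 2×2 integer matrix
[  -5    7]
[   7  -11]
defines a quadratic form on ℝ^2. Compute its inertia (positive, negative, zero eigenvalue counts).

Answer: (0, 2, 0)

Derivation:
step 0: pivot -5 → sign −
step 1: pivot -6/5 → sign −
signature = (0, 2, 0)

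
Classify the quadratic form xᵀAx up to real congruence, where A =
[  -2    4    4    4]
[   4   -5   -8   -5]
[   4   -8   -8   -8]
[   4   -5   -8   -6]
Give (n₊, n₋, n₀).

Answer: (1, 2, 1)

Derivation:
step 0: pivot -2 → sign −
step 1: pivot 3 → sign +
step 2: pivot -1 → sign −
step 3: row/col 3 already zero → sign 0
signature = (1, 2, 1)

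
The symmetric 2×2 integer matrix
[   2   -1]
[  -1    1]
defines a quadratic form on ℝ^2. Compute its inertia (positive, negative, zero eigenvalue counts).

step 0: pivot 2 → sign +
step 1: pivot 1/2 → sign +
signature = (2, 0, 0)

Answer: (2, 0, 0)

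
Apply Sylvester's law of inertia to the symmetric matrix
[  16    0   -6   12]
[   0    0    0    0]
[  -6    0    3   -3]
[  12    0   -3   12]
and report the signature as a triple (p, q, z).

Answer: (2, 0, 2)

Derivation:
step 0: pivot 16 → sign +
step 1: pivot 3/4 → sign +
step 2: row/col 2 already zero → sign 0
step 3: row/col 3 already zero → sign 0
signature = (2, 0, 2)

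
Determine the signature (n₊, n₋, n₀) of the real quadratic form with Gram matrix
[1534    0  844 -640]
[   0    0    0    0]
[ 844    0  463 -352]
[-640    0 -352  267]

Answer: (1, 2, 1)

Derivation:
step 0: pivot 1534 → sign +
step 1: pivot -1047/767 → sign −
step 2: pivot -1/349 → sign −
step 3: row/col 3 already zero → sign 0
signature = (1, 2, 1)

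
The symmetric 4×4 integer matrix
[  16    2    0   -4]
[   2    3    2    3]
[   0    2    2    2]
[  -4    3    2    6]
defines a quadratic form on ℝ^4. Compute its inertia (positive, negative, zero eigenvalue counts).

step 0: pivot 16 → sign +
step 1: pivot 11/4 → sign +
step 2: pivot 6/11 → sign +
step 3: row/col 3 already zero → sign 0
signature = (3, 0, 1)

Answer: (3, 0, 1)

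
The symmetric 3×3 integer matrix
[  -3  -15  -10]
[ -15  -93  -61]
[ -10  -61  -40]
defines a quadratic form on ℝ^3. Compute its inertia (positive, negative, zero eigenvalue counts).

step 0: pivot -3 → sign −
step 1: pivot -18 → sign −
step 2: pivot 1/18 → sign +
signature = (1, 2, 0)

Answer: (1, 2, 0)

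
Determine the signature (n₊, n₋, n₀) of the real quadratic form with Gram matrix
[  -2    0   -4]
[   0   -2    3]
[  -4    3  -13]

step 0: pivot -2 → sign −
step 1: pivot -2 → sign −
step 2: pivot -1/2 → sign −
signature = (0, 3, 0)

Answer: (0, 3, 0)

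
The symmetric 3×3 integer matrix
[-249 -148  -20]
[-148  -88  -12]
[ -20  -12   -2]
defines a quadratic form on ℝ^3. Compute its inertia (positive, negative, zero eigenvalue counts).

Answer: (0, 2, 1)

Derivation:
step 0: pivot -249 → sign −
step 1: pivot -8/249 → sign −
step 2: row/col 2 already zero → sign 0
signature = (0, 2, 1)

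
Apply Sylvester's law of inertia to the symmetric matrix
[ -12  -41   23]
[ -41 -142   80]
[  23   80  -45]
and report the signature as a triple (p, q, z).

Answer: (1, 2, 0)

Derivation:
step 0: pivot -12 → sign −
step 1: pivot -23/12 → sign −
step 2: pivot 3/23 → sign +
signature = (1, 2, 0)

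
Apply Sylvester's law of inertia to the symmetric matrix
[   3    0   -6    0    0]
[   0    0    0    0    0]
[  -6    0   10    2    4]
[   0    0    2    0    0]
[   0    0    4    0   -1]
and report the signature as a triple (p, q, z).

step 0: pivot 3 → sign +
step 1: pivot -2 → sign −
step 2: pivot 2 → sign +
step 3: pivot -1 → sign −
step 4: row/col 4 already zero → sign 0
signature = (2, 2, 1)

Answer: (2, 2, 1)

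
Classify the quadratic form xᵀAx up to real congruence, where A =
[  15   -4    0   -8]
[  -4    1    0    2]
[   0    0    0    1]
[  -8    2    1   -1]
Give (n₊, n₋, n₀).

step 0: pivot 15 → sign +
step 1: pivot -1/15 → sign −
step 2: pivot -5 → sign −
step 3: pivot 1/5 → sign +
signature = (2, 2, 0)

Answer: (2, 2, 0)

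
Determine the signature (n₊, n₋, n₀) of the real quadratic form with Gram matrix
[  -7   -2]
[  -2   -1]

step 0: pivot -7 → sign −
step 1: pivot -3/7 → sign −
signature = (0, 2, 0)

Answer: (0, 2, 0)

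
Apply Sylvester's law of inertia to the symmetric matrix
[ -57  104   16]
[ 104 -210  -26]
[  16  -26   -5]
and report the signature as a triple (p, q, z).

Answer: (0, 3, 0)

Derivation:
step 0: pivot -57 → sign −
step 1: pivot -1154/57 → sign −
step 2: pivot -3/577 → sign −
signature = (0, 3, 0)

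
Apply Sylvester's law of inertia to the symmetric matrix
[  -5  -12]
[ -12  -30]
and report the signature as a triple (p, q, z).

Answer: (0, 2, 0)

Derivation:
step 0: pivot -5 → sign −
step 1: pivot -6/5 → sign −
signature = (0, 2, 0)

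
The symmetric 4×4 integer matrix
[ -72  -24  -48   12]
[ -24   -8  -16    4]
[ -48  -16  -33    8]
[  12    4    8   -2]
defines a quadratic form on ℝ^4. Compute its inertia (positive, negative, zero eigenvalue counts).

Answer: (0, 2, 2)

Derivation:
step 0: pivot -72 → sign −
step 1: pivot -1 → sign −
step 2: row/col 2 already zero → sign 0
step 3: row/col 3 already zero → sign 0
signature = (0, 2, 2)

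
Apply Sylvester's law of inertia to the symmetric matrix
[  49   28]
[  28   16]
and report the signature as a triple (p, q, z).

step 0: pivot 49 → sign +
step 1: row/col 1 already zero → sign 0
signature = (1, 0, 1)

Answer: (1, 0, 1)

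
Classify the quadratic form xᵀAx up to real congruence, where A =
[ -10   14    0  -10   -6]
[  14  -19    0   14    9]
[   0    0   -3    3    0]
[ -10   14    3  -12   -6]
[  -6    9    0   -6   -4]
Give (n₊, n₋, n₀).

step 0: pivot -10 → sign −
step 1: pivot 3/5 → sign +
step 2: pivot -3 → sign −
step 3: pivot 1 → sign +
step 4: pivot -1 → sign −
signature = (2, 3, 0)

Answer: (2, 3, 0)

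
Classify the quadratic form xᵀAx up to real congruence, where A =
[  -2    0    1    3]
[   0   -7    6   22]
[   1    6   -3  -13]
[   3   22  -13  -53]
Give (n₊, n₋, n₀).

Answer: (2, 2, 0)

Derivation:
step 0: pivot -2 → sign −
step 1: pivot -7 → sign −
step 2: pivot 37/14 → sign +
step 3: pivot 6/37 → sign +
signature = (2, 2, 0)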